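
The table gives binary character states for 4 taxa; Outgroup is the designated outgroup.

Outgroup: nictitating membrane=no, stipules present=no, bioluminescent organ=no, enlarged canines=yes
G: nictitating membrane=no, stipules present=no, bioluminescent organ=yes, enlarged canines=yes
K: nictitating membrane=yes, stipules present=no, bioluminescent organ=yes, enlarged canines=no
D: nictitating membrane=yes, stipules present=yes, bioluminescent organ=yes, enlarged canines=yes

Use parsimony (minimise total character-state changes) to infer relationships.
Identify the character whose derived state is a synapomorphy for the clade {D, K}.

Character polarity is set by the outgroup: the derived state is whichever differs from the outgroup's state, so for enlarged canines the derived state is 'no', and for the remaining characters it is 'yes'.
nictitating membrane (derived state 'yes') is shared by D and K — a synapomorphy uniting that clade.
stipules present (derived state 'yes') is unique to D (autapomorphy; uninformative for grouping).
All ingroup taxa share the derived state 'yes' for bioluminescent organ; it defines the ingroup but does not resolve relationships within it.
enlarged canines: derived state 'no' in K only — an autapomorphy, so it tells us nothing about relationships among taxa.
Most parsimonious ingroup topology: (G,(K,D)).
The clade {D, K} is supported by nictitating membrane: its derived state 'yes' occurs in exactly those taxa and in no other taxon (including the outgroup).

nictitating membrane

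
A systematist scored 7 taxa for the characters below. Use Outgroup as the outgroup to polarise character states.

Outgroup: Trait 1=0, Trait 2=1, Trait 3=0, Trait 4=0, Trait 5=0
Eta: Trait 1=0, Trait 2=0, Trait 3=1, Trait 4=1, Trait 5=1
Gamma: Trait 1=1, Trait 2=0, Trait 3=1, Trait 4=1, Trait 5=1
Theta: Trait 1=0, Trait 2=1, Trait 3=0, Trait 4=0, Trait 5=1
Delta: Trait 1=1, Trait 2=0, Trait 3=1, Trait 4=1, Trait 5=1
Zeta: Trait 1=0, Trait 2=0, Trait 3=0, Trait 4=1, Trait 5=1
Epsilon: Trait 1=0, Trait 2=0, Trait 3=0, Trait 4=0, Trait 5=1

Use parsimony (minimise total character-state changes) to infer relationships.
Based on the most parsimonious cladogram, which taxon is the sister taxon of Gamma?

Delta

Character polarity is set by the outgroup: the derived state is whichever differs from the outgroup's state, so for Trait 2 the derived state is '0', and for the remaining characters it is '1'.
Trait 1: derived state '1' in Delta and Gamma only — synapomorphy for {Delta, Gamma}.
Trait 2: derived state '0' in Delta, Epsilon, Eta, Gamma, and Zeta only — synapomorphy for {Delta, Epsilon, Eta, Gamma, Zeta}.
Trait 3 (derived state '1') is shared by Delta, Eta, and Gamma — a synapomorphy uniting that clade.
Trait 4 (derived state '1') is shared by Delta, Eta, Gamma, and Zeta — a synapomorphy uniting that clade.
All ingroup taxa share the derived state '1' for Trait 5; it defines the ingroup but does not resolve relationships within it.
Most parsimonious ingroup topology: ((((Eta,(Gamma,Delta)),Zeta),Epsilon),Theta).
Gamma and Delta form a cherry on this tree, so they are sister taxa.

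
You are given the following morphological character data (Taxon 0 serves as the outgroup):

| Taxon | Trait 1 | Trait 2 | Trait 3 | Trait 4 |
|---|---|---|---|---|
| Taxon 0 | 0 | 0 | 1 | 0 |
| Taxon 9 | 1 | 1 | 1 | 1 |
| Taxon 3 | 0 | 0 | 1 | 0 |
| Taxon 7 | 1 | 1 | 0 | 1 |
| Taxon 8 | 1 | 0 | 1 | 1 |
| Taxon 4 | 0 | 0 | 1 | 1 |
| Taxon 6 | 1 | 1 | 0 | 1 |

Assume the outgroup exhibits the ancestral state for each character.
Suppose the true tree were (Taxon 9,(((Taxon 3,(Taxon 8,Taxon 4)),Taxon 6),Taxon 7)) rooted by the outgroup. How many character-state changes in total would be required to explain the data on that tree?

9

Map each character onto (Taxon 9,(((Taxon 3,(Taxon 8,Taxon 4)),Taxon 6),Taxon 7)) (rooted by Taxon 0) and count the minimum state changes it requires (Fitch parsimony):
Trait 1: 3; Trait 2: 2; Trait 3: 2; Trait 4: 2.
Total tree length = 9.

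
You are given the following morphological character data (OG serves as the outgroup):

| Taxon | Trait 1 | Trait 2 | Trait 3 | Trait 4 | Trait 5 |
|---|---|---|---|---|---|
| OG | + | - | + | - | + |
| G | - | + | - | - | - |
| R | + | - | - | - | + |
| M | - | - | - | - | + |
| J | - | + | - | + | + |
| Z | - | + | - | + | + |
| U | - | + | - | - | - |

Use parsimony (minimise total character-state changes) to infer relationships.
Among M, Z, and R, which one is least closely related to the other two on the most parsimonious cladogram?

R

Character polarity is set by the outgroup: the derived state is whichever differs from the outgroup's state, so for Trait 1, Trait 3, Trait 5 the derived state is '-', and for the remaining characters it is '+'.
Trait 1 (derived state '-') is shared by G, J, M, U, and Z — a synapomorphy uniting that clade.
Trait 2: derived state '+' in G, J, U, and Z only — synapomorphy for {G, J, U, Z}.
Trait 3 (derived state '-') is shared by all ingroup taxa — unites the whole ingroup.
Trait 4: derived state '+' in J and Z only — synapomorphy for {J, Z}.
Only G and U show the derived state '-' for Trait 5, supporting them as a clade.
Most parsimonious ingroup topology: ((((G,U),(J,Z)),M),R).
Z and M share a more recent common ancestor with each other than either does with R, so R is the least closely related of the three.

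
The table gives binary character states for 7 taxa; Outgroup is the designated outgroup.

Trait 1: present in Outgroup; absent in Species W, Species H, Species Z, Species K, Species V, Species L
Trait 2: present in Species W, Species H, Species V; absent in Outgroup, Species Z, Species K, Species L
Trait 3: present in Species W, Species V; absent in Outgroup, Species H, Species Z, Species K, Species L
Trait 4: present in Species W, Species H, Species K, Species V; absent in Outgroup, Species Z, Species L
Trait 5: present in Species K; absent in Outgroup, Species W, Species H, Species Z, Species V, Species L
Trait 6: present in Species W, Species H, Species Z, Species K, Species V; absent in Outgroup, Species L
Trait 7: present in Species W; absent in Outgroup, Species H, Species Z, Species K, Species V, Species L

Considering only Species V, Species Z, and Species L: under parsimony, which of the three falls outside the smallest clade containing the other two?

Species L

Character polarity is set by the outgroup: the derived state is whichever differs from the outgroup's state, so for Trait 1 the derived state is 'absent', and for the remaining characters it is 'present'.
Trait 1 (derived state 'absent') is shared by all ingroup taxa — unites the whole ingroup.
Only Species H, Species V, and Species W show the derived state 'present' for Trait 2, supporting them as a clade.
Trait 3: derived state 'present' in Species V and Species W only — synapomorphy for {Species V, Species W}.
Only Species H, Species K, Species V, and Species W show the derived state 'present' for Trait 4, supporting them as a clade.
Trait 5 (derived state 'present') is unique to Species K (autapomorphy; uninformative for grouping).
Trait 6: derived state 'present' in Species H, Species K, Species V, Species W, and Species Z only — synapomorphy for {Species H, Species K, Species V, Species W, Species Z}.
Trait 7 (derived state 'present') is unique to Species W (autapomorphy; uninformative for grouping).
Most parsimonious ingroup topology: (((((Species W,Species V),Species H),Species K),Species Z),Species L).
Species V and Species Z share a more recent common ancestor with each other than either does with Species L, so Species L is the least closely related of the three.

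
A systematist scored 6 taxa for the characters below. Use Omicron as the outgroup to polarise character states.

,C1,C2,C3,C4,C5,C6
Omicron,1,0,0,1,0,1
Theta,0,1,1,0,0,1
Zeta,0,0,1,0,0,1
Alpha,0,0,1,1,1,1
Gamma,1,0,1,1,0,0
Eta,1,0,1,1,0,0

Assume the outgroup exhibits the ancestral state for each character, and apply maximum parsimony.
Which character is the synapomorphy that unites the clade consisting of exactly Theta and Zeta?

C4

Character polarity is set by the outgroup: the derived state is whichever differs from the outgroup's state, so for C1, C4, C6 the derived state is '0', and for the remaining characters it is '1'.
C1: derived state '0' in Alpha, Theta, and Zeta only — synapomorphy for {Alpha, Theta, Zeta}.
C2 (derived state '1') is unique to Theta (autapomorphy; uninformative for grouping).
All ingroup taxa share the derived state '1' for C3; it defines the ingroup but does not resolve relationships within it.
C4: derived state '0' in Theta and Zeta only — synapomorphy for {Theta, Zeta}.
C5: derived state '1' in Alpha only — an autapomorphy, so it tells us nothing about relationships among taxa.
C6: derived state '0' in Eta and Gamma only — synapomorphy for {Eta, Gamma}.
Most parsimonious ingroup topology: ((Eta,Gamma),(Alpha,(Zeta,Theta))).
The clade {Theta, Zeta} is supported by C4: its derived state '0' occurs in exactly those taxa and in no other taxon (including the outgroup).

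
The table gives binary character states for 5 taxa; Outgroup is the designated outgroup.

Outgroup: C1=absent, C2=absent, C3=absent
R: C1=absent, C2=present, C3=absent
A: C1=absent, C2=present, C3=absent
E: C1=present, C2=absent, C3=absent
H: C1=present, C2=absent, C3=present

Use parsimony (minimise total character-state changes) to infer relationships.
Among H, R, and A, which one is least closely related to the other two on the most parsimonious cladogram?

The outgroup has state 'absent' for every character, so 'present' is the derived state throughout.
C1: derived state 'present' in E and H only — synapomorphy for {E, H}.
Only A and R show the derived state 'present' for C2, supporting them as a clade.
C3 (derived state 'present') is unique to H (autapomorphy; uninformative for grouping).
Most parsimonious ingroup topology: ((R,A),(E,H)).
R and A share a more recent common ancestor with each other than either does with H, so H is the least closely related of the three.

H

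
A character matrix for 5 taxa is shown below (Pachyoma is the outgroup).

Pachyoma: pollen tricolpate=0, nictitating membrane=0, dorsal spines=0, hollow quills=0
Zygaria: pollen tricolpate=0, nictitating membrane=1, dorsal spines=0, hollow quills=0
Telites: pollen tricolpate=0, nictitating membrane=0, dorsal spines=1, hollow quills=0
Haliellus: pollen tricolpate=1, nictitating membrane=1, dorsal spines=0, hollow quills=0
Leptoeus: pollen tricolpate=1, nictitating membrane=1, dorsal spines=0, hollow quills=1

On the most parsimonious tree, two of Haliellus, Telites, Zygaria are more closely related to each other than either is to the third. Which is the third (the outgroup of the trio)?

The outgroup has state '0' for every character, so '1' is the derived state throughout.
pollen tricolpate: derived state '1' in Haliellus and Leptoeus only — synapomorphy for {Haliellus, Leptoeus}.
Only Haliellus, Leptoeus, and Zygaria show the derived state '1' for nictitating membrane, supporting them as a clade.
dorsal spines (derived state '1') is unique to Telites (autapomorphy; uninformative for grouping).
hollow quills: derived state '1' in Leptoeus only — an autapomorphy, so it tells us nothing about relationships among taxa.
Most parsimonious ingroup topology: ((Zygaria,(Leptoeus,Haliellus)),Telites).
Haliellus and Zygaria share a more recent common ancestor with each other than either does with Telites, so Telites is the least closely related of the three.

Telites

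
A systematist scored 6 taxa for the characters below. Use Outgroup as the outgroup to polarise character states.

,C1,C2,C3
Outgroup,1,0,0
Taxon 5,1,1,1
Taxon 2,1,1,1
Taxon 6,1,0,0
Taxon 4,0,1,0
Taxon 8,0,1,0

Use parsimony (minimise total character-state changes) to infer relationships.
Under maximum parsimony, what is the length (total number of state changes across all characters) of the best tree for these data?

Character polarity is set by the outgroup: the derived state is whichever differs from the outgroup's state, so for C1 the derived state is '0', and for the remaining characters it is '1'.
C1 (derived state '0') is shared by Taxon 4 and Taxon 8 — a synapomorphy uniting that clade.
C2: derived state '1' in Taxon 2, Taxon 4, Taxon 5, and Taxon 8 only — synapomorphy for {Taxon 2, Taxon 4, Taxon 5, Taxon 8}.
Only Taxon 2 and Taxon 5 show the derived state '1' for C3, supporting them as a clade.
Most parsimonious ingroup topology: (((Taxon 2,Taxon 5),(Taxon 8,Taxon 4)),Taxon 6).
Changes per character on this tree: C1: 1; C2: 1; C3: 1.
Total = 3.

3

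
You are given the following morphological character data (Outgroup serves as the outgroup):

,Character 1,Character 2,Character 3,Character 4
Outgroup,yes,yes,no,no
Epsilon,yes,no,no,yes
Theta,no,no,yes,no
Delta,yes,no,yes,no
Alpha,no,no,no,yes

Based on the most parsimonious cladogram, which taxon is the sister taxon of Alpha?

Epsilon

Character polarity is set by the outgroup: the derived state is whichever differs from the outgroup's state, so for Character 1, Character 2 the derived state is 'no', and for the remaining characters it is 'yes'.
Character 1 (state 'no') occurs in Alpha and Theta but conflicts with the nesting implied by the other characters — most parsimoniously interpreted as homoplasy.
All ingroup taxa share the derived state 'no' for Character 2; it defines the ingroup but does not resolve relationships within it.
Character 3 (derived state 'yes') is shared by Delta and Theta — a synapomorphy uniting that clade.
Character 4: derived state 'yes' in Alpha and Epsilon only — synapomorphy for {Alpha, Epsilon}.
Most parsimonious ingroup topology: ((Epsilon,Alpha),(Theta,Delta)).
Alpha and Epsilon form a cherry on this tree, so they are sister taxa.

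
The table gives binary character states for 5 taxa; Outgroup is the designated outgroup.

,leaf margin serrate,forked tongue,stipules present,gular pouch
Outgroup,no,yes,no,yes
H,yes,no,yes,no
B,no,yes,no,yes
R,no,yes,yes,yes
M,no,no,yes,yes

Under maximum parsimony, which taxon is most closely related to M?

H

Character polarity is set by the outgroup: the derived state is whichever differs from the outgroup's state, so for forked tongue, gular pouch the derived state is 'no', and for the remaining characters it is 'yes'.
leaf margin serrate (derived state 'yes') is unique to H (autapomorphy; uninformative for grouping).
forked tongue: derived state 'no' in H and M only — synapomorphy for {H, M}.
stipules present: derived state 'yes' in H, M, and R only — synapomorphy for {H, M, R}.
gular pouch: derived state 'no' in H only — an autapomorphy, so it tells us nothing about relationships among taxa.
Most parsimonious ingroup topology: (((H,M),R),B).
M and H form a cherry on this tree, so they are sister taxa.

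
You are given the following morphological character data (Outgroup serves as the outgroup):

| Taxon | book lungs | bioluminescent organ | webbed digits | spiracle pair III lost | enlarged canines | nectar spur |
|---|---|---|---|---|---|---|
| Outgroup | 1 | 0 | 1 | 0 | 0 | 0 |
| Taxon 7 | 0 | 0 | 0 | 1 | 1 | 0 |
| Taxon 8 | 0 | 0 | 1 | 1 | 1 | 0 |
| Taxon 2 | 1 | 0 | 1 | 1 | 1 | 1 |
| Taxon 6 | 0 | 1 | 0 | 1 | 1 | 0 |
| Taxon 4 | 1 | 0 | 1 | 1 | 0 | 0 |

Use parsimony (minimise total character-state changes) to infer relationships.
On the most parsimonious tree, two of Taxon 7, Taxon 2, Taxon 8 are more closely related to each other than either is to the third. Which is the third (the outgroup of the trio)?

Taxon 2

Character polarity is set by the outgroup: the derived state is whichever differs from the outgroup's state, so for book lungs, webbed digits the derived state is '0', and for the remaining characters it is '1'.
book lungs: derived state '0' in Taxon 6, Taxon 7, and Taxon 8 only — synapomorphy for {Taxon 6, Taxon 7, Taxon 8}.
bioluminescent organ: derived state '1' in Taxon 6 only — an autapomorphy, so it tells us nothing about relationships among taxa.
webbed digits: derived state '0' in Taxon 6 and Taxon 7 only — synapomorphy for {Taxon 6, Taxon 7}.
All ingroup taxa share the derived state '1' for spiracle pair III lost; it defines the ingroup but does not resolve relationships within it.
Only Taxon 2, Taxon 6, Taxon 7, and Taxon 8 show the derived state '1' for enlarged canines, supporting them as a clade.
nectar spur: derived state '1' in Taxon 2 only — an autapomorphy, so it tells us nothing about relationships among taxa.
Most parsimonious ingroup topology: ((((Taxon 7,Taxon 6),Taxon 8),Taxon 2),Taxon 4).
Taxon 8 and Taxon 7 share a more recent common ancestor with each other than either does with Taxon 2, so Taxon 2 is the least closely related of the three.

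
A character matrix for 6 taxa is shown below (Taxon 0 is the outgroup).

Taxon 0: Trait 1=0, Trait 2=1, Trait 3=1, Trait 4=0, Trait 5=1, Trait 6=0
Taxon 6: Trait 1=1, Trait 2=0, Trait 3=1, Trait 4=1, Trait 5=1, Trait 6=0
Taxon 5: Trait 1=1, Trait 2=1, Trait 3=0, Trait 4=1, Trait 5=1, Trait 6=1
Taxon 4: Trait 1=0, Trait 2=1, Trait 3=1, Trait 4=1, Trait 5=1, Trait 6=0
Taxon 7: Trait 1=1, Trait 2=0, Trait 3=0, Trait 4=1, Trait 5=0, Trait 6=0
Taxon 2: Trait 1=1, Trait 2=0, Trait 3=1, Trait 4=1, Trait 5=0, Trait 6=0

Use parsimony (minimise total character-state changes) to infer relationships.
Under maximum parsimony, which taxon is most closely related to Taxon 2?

Character polarity is set by the outgroup: the derived state is whichever differs from the outgroup's state, so for Trait 2, Trait 3, Trait 5 the derived state is '0', and for the remaining characters it is '1'.
Only Taxon 2, Taxon 5, Taxon 6, and Taxon 7 show the derived state '1' for Trait 1, supporting them as a clade.
Only Taxon 2, Taxon 6, and Taxon 7 show the derived state '0' for Trait 2, supporting them as a clade.
Trait 3 groups Taxon 5 and Taxon 7, which is incompatible with the clades supported by the remaining characters; treating it as convergent (homoplasy) costs fewer steps than any alternative tree.
All ingroup taxa share the derived state '1' for Trait 4; it defines the ingroup but does not resolve relationships within it.
Only Taxon 2 and Taxon 7 show the derived state '0' for Trait 5, supporting them as a clade.
Trait 6 (derived state '1') is unique to Taxon 5 (autapomorphy; uninformative for grouping).
Most parsimonious ingroup topology: (((Taxon 6,(Taxon 7,Taxon 2)),Taxon 5),Taxon 4).
Taxon 2 and Taxon 7 form a cherry on this tree, so they are sister taxa.

Taxon 7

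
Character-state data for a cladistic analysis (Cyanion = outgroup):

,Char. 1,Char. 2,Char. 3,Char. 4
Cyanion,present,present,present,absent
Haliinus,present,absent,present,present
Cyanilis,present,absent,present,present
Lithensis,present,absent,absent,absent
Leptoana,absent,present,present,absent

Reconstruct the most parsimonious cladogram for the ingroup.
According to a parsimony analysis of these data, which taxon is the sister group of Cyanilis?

Haliinus

Character polarity is set by the outgroup: the derived state is whichever differs from the outgroup's state, so for Char. 1, Char. 2, Char. 3 the derived state is 'absent', and for the remaining characters it is 'present'.
Char. 1 (derived state 'absent') is unique to Leptoana (autapomorphy; uninformative for grouping).
Char. 2: derived state 'absent' in Cyanilis, Haliinus, and Lithensis only — synapomorphy for {Cyanilis, Haliinus, Lithensis}.
Char. 3: derived state 'absent' in Lithensis only — an autapomorphy, so it tells us nothing about relationships among taxa.
Only Cyanilis and Haliinus show the derived state 'present' for Char. 4, supporting them as a clade.
Most parsimonious ingroup topology: (((Haliinus,Cyanilis),Lithensis),Leptoana).
Cyanilis and Haliinus form a cherry on this tree, so they are sister taxa.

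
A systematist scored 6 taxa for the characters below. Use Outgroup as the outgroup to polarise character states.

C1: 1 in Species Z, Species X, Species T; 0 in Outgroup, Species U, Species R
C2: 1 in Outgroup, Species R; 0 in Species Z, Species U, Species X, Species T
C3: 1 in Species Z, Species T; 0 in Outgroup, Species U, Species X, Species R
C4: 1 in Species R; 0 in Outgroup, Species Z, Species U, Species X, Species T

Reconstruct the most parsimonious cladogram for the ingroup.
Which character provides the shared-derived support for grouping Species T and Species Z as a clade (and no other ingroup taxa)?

Character polarity is set by the outgroup: the derived state is whichever differs from the outgroup's state, so for C2 the derived state is '0', and for the remaining characters it is '1'.
C1: derived state '1' in Species T, Species X, and Species Z only — synapomorphy for {Species T, Species X, Species Z}.
C2: derived state '0' in Species T, Species U, Species X, and Species Z only — synapomorphy for {Species T, Species U, Species X, Species Z}.
Only Species T and Species Z show the derived state '1' for C3, supporting them as a clade.
C4: derived state '1' in Species R only — an autapomorphy, so it tells us nothing about relationships among taxa.
Most parsimonious ingroup topology: ((((Species Z,Species T),Species X),Species U),Species R).
The clade {Species T, Species Z} is supported by C3: its derived state '1' occurs in exactly those taxa and in no other taxon (including the outgroup).

C3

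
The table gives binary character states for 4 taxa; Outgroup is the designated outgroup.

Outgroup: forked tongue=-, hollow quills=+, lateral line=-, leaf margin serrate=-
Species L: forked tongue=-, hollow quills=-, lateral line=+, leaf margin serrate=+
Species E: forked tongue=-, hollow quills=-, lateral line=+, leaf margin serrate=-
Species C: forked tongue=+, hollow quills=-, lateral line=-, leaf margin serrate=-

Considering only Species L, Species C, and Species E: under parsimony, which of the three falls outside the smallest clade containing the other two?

Species C

Character polarity is set by the outgroup: the derived state is whichever differs from the outgroup's state, so for hollow quills the derived state is '-', and for the remaining characters it is '+'.
forked tongue (derived state '+') is unique to Species C (autapomorphy; uninformative for grouping).
All ingroup taxa share the derived state '-' for hollow quills; it defines the ingroup but does not resolve relationships within it.
lateral line: derived state '+' in Species E and Species L only — synapomorphy for {Species E, Species L}.
leaf margin serrate: derived state '+' in Species L only — an autapomorphy, so it tells us nothing about relationships among taxa.
Most parsimonious ingroup topology: ((Species L,Species E),Species C).
Species L and Species E share a more recent common ancestor with each other than either does with Species C, so Species C is the least closely related of the three.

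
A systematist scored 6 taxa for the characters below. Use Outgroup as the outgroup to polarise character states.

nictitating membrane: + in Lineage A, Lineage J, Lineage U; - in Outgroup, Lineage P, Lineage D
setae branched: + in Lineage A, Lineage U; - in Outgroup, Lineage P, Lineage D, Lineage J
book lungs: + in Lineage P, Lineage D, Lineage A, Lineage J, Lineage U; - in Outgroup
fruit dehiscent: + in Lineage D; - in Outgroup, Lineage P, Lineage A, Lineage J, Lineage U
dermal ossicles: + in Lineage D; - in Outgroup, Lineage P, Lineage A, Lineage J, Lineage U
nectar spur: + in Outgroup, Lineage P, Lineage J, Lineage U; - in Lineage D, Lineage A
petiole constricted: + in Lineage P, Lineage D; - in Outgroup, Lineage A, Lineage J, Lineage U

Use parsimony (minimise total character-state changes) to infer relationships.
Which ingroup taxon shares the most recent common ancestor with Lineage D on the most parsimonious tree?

Lineage P

Character polarity is set by the outgroup: the derived state is whichever differs from the outgroup's state, so for nectar spur the derived state is '-', and for the remaining characters it is '+'.
nictitating membrane: derived state '+' in Lineage A, Lineage J, and Lineage U only — synapomorphy for {Lineage A, Lineage J, Lineage U}.
setae branched (derived state '+') is shared by Lineage A and Lineage U — a synapomorphy uniting that clade.
book lungs (derived state '+') is shared by all ingroup taxa — unites the whole ingroup.
fruit dehiscent: derived state '+' in Lineage D only — an autapomorphy, so it tells us nothing about relationships among taxa.
dermal ossicles: derived state '+' in Lineage D only — an autapomorphy, so it tells us nothing about relationships among taxa.
nectar spur (state '-') occurs in Lineage A and Lineage D but conflicts with the nesting implied by the other characters — most parsimoniously interpreted as homoplasy.
Only Lineage D and Lineage P show the derived state '+' for petiole constricted, supporting them as a clade.
Most parsimonious ingroup topology: ((Lineage P,Lineage D),((Lineage A,Lineage U),Lineage J)).
Lineage D and Lineage P form a cherry on this tree, so they are sister taxa.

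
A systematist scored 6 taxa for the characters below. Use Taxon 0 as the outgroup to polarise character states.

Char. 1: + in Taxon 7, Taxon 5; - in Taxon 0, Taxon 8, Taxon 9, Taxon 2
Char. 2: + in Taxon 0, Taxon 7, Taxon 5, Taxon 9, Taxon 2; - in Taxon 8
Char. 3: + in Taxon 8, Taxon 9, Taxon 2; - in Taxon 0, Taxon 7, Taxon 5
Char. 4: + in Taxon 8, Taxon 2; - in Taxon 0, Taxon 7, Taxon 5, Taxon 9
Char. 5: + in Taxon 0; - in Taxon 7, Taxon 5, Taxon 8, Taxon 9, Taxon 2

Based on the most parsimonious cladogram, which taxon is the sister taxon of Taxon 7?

Character polarity is set by the outgroup: the derived state is whichever differs from the outgroup's state, so for Char. 2, Char. 5 the derived state is '-', and for the remaining characters it is '+'.
Char. 1 (derived state '+') is shared by Taxon 5 and Taxon 7 — a synapomorphy uniting that clade.
Char. 2: derived state '-' in Taxon 8 only — an autapomorphy, so it tells us nothing about relationships among taxa.
Char. 3: derived state '+' in Taxon 2, Taxon 8, and Taxon 9 only — synapomorphy for {Taxon 2, Taxon 8, Taxon 9}.
Char. 4 (derived state '+') is shared by Taxon 2 and Taxon 8 — a synapomorphy uniting that clade.
Char. 5 (derived state '-') is shared by all ingroup taxa — unites the whole ingroup.
Most parsimonious ingroup topology: ((Taxon 7,Taxon 5),((Taxon 8,Taxon 2),Taxon 9)).
Taxon 7 and Taxon 5 form a cherry on this tree, so they are sister taxa.

Taxon 5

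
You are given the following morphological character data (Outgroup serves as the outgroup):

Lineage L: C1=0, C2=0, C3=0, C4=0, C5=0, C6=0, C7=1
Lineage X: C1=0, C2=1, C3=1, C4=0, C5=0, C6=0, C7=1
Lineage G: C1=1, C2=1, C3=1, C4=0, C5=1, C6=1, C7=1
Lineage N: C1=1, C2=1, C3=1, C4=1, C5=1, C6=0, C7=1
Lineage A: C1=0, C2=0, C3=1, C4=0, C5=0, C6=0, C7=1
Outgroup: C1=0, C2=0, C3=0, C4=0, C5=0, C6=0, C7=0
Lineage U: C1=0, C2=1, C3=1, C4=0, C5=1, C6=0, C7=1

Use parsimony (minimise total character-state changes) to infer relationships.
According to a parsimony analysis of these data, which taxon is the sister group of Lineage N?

Lineage G

The outgroup has state '0' for every character, so '1' is the derived state throughout.
C1: derived state '1' in Lineage G and Lineage N only — synapomorphy for {Lineage G, Lineage N}.
C2 (derived state '1') is shared by Lineage G, Lineage N, Lineage U, and Lineage X — a synapomorphy uniting that clade.
Only Lineage A, Lineage G, Lineage N, Lineage U, and Lineage X show the derived state '1' for C3, supporting them as a clade.
C4 (derived state '1') is unique to Lineage N (autapomorphy; uninformative for grouping).
Only Lineage G, Lineage N, and Lineage U show the derived state '1' for C5, supporting them as a clade.
C6: derived state '1' in Lineage G only — an autapomorphy, so it tells us nothing about relationships among taxa.
C7 (derived state '1') is shared by all ingroup taxa — unites the whole ingroup.
Most parsimonious ingroup topology: (((Lineage X,((Lineage G,Lineage N),Lineage U)),Lineage A),Lineage L).
Lineage N and Lineage G form a cherry on this tree, so they are sister taxa.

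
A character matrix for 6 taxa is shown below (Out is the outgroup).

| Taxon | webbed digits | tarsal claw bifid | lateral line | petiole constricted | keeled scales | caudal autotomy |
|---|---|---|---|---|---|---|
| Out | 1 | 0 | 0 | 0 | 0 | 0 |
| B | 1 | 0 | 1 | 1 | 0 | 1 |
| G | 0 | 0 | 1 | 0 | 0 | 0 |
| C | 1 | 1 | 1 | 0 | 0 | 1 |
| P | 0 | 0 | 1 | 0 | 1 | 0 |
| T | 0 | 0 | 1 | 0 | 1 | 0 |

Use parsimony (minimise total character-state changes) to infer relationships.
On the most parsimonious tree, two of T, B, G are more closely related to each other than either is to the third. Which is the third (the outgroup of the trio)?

Character polarity is set by the outgroup: the derived state is whichever differs from the outgroup's state, so for webbed digits the derived state is '0', and for the remaining characters it is '1'.
webbed digits (derived state '0') is shared by G, P, and T — a synapomorphy uniting that clade.
tarsal claw bifid (derived state '1') is unique to C (autapomorphy; uninformative for grouping).
All ingroup taxa share the derived state '1' for lateral line; it defines the ingroup but does not resolve relationships within it.
petiole constricted: derived state '1' in B only — an autapomorphy, so it tells us nothing about relationships among taxa.
keeled scales: derived state '1' in P and T only — synapomorphy for {P, T}.
caudal autotomy (derived state '1') is shared by B and C — a synapomorphy uniting that clade.
Most parsimonious ingroup topology: ((B,C),(G,(P,T))).
G and T share a more recent common ancestor with each other than either does with B, so B is the least closely related of the three.

B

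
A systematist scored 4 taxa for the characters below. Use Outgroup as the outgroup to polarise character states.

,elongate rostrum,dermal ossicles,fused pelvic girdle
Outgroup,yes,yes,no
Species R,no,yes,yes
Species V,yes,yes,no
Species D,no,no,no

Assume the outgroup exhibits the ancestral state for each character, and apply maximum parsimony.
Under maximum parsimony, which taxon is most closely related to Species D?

Character polarity is set by the outgroup: the derived state is whichever differs from the outgroup's state, so for elongate rostrum, dermal ossicles the derived state is 'no', and for the remaining characters it is 'yes'.
elongate rostrum (derived state 'no') is shared by Species D and Species R — a synapomorphy uniting that clade.
dermal ossicles (derived state 'no') is unique to Species D (autapomorphy; uninformative for grouping).
fused pelvic girdle (derived state 'yes') is unique to Species R (autapomorphy; uninformative for grouping).
Most parsimonious ingroup topology: ((Species R,Species D),Species V).
Species D and Species R form a cherry on this tree, so they are sister taxa.

Species R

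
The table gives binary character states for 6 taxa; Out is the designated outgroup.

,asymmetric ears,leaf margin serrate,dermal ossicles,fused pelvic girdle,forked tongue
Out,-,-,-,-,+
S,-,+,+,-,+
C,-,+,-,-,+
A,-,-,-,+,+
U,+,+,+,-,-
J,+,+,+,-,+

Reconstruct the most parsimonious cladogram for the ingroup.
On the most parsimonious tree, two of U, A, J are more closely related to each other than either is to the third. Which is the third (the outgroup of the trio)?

Character polarity is set by the outgroup: the derived state is whichever differs from the outgroup's state, so for forked tongue the derived state is '-', and for the remaining characters it is '+'.
asymmetric ears: derived state '+' in J and U only — synapomorphy for {J, U}.
leaf margin serrate: derived state '+' in C, J, S, and U only — synapomorphy for {C, J, S, U}.
dermal ossicles: derived state '+' in J, S, and U only — synapomorphy for {J, S, U}.
fused pelvic girdle (derived state '+') is unique to A (autapomorphy; uninformative for grouping).
forked tongue: derived state '-' in U only — an autapomorphy, so it tells us nothing about relationships among taxa.
Most parsimonious ingroup topology: (((S,(U,J)),C),A).
J and U share a more recent common ancestor with each other than either does with A, so A is the least closely related of the three.

A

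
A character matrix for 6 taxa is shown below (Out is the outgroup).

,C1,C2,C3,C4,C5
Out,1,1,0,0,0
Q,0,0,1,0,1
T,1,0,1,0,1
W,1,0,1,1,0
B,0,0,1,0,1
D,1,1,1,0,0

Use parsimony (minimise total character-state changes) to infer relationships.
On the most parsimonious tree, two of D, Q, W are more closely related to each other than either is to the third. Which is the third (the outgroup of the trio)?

Character polarity is set by the outgroup: the derived state is whichever differs from the outgroup's state, so for C1, C2 the derived state is '0', and for the remaining characters it is '1'.
Only B and Q show the derived state '0' for C1, supporting them as a clade.
C2: derived state '0' in B, Q, T, and W only — synapomorphy for {B, Q, T, W}.
C3 (derived state '1') is shared by all ingroup taxa — unites the whole ingroup.
C4 (derived state '1') is unique to W (autapomorphy; uninformative for grouping).
C5: derived state '1' in B, Q, and T only — synapomorphy for {B, Q, T}.
Most parsimonious ingroup topology: ((((Q,B),T),W),D).
Q and W share a more recent common ancestor with each other than either does with D, so D is the least closely related of the three.

D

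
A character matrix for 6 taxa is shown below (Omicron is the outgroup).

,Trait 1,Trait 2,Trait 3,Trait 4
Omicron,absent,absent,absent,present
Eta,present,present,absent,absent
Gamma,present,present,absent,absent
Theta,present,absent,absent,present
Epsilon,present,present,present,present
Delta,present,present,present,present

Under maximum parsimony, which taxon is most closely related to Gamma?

Character polarity is set by the outgroup: the derived state is whichever differs from the outgroup's state, so for Trait 4 the derived state is 'absent', and for the remaining characters it is 'present'.
All ingroup taxa share the derived state 'present' for Trait 1; it defines the ingroup but does not resolve relationships within it.
Only Delta, Epsilon, Eta, and Gamma show the derived state 'present' for Trait 2, supporting them as a clade.
Trait 3 (derived state 'present') is shared by Delta and Epsilon — a synapomorphy uniting that clade.
Trait 4: derived state 'absent' in Eta and Gamma only — synapomorphy for {Eta, Gamma}.
Most parsimonious ingroup topology: (((Eta,Gamma),(Epsilon,Delta)),Theta).
Gamma and Eta form a cherry on this tree, so they are sister taxa.

Eta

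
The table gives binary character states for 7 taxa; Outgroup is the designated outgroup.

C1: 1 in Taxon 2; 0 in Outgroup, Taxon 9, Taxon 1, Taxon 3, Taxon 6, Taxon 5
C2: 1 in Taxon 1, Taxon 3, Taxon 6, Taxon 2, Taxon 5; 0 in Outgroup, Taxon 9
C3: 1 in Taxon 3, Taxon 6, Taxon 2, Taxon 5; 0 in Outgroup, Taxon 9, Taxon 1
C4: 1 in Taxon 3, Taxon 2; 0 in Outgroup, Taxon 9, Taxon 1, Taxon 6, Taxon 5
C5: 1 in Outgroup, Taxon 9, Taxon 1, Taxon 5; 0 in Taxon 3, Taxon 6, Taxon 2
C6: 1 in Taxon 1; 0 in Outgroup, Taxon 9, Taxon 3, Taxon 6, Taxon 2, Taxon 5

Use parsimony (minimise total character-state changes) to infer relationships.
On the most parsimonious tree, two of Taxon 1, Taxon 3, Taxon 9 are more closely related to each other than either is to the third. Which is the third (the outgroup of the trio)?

Character polarity is set by the outgroup: the derived state is whichever differs from the outgroup's state, so for C5 the derived state is '0', and for the remaining characters it is '1'.
C1 (derived state '1') is unique to Taxon 2 (autapomorphy; uninformative for grouping).
C2: derived state '1' in Taxon 1, Taxon 2, Taxon 3, Taxon 5, and Taxon 6 only — synapomorphy for {Taxon 1, Taxon 2, Taxon 3, Taxon 5, Taxon 6}.
Only Taxon 2, Taxon 3, Taxon 5, and Taxon 6 show the derived state '1' for C3, supporting them as a clade.
C4 (derived state '1') is shared by Taxon 2 and Taxon 3 — a synapomorphy uniting that clade.
C5 (derived state '0') is shared by Taxon 2, Taxon 3, and Taxon 6 — a synapomorphy uniting that clade.
C6: derived state '1' in Taxon 1 only — an autapomorphy, so it tells us nothing about relationships among taxa.
Most parsimonious ingroup topology: (Taxon 9,(Taxon 1,(((Taxon 3,Taxon 2),Taxon 6),Taxon 5))).
Taxon 3 and Taxon 1 share a more recent common ancestor with each other than either does with Taxon 9, so Taxon 9 is the least closely related of the three.

Taxon 9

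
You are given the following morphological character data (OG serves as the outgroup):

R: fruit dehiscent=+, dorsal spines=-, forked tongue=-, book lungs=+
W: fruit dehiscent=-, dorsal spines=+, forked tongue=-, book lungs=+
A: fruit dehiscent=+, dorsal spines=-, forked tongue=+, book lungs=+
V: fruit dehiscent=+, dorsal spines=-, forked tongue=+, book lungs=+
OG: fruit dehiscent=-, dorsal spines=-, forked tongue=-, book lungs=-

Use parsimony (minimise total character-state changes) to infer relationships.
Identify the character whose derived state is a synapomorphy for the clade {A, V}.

forked tongue

The outgroup has state '-' for every character, so '+' is the derived state throughout.
Only A, R, and V show the derived state '+' for fruit dehiscent, supporting them as a clade.
dorsal spines: derived state '+' in W only — an autapomorphy, so it tells us nothing about relationships among taxa.
Only A and V show the derived state '+' for forked tongue, supporting them as a clade.
book lungs (derived state '+') is shared by all ingroup taxa — unites the whole ingroup.
Most parsimonious ingroup topology: (W,(R,(V,A))).
The clade {A, V} is supported by forked tongue: its derived state '+' occurs in exactly those taxa and in no other taxon (including the outgroup).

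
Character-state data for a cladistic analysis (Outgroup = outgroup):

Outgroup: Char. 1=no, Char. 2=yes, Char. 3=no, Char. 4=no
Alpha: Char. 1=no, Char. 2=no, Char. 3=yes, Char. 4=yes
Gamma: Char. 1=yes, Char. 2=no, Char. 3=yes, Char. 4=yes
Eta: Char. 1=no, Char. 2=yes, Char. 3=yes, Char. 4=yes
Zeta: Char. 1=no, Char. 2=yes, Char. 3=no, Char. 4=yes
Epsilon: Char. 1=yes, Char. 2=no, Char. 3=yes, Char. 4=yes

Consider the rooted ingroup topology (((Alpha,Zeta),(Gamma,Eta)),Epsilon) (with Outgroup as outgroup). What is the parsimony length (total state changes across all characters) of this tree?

Map each character onto (((Alpha,Zeta),(Gamma,Eta)),Epsilon) (rooted by Outgroup) and count the minimum state changes it requires (Fitch parsimony):
Char. 1: 2; Char. 2: 3; Char. 3: 2; Char. 4: 1.
Total tree length = 8.

8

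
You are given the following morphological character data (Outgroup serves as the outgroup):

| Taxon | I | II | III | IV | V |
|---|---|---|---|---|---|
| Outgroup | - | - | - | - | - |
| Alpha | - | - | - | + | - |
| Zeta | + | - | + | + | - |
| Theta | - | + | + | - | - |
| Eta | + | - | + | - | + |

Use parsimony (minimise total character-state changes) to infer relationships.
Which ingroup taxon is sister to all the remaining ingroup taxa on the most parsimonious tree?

The outgroup has state '-' for every character, so '+' is the derived state throughout.
Only Eta and Zeta show the derived state '+' for I, supporting them as a clade.
II: derived state '+' in Theta only — an autapomorphy, so it tells us nothing about relationships among taxa.
III (derived state '+') is shared by Eta, Theta, and Zeta — a synapomorphy uniting that clade.
IV (state '+') occurs in Alpha and Zeta but conflicts with the nesting implied by the other characters — most parsimoniously interpreted as homoplasy.
V: derived state '+' in Eta only — an autapomorphy, so it tells us nothing about relationships among taxa.
Most parsimonious ingroup topology: (Alpha,((Zeta,Eta),Theta)).
Alpha is sister to the clade containing all other ingroup taxa, so it is the earliest-diverging (most basal) ingroup lineage.

Alpha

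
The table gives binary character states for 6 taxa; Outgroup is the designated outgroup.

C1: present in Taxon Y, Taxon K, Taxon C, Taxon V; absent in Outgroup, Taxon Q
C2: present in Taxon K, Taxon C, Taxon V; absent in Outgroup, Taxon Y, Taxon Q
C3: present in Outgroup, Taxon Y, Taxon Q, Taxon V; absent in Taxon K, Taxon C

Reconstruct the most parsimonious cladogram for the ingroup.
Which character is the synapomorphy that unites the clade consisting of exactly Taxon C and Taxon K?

C3

Character polarity is set by the outgroup: the derived state is whichever differs from the outgroup's state, so for C3 the derived state is 'absent', and for the remaining characters it is 'present'.
C1: derived state 'present' in Taxon C, Taxon K, Taxon V, and Taxon Y only — synapomorphy for {Taxon C, Taxon K, Taxon V, Taxon Y}.
C2 (derived state 'present') is shared by Taxon C, Taxon K, and Taxon V — a synapomorphy uniting that clade.
Only Taxon C and Taxon K show the derived state 'absent' for C3, supporting them as a clade.
Most parsimonious ingroup topology: ((Taxon Y,((Taxon K,Taxon C),Taxon V)),Taxon Q).
The clade {Taxon C, Taxon K} is supported by C3: its derived state 'absent' occurs in exactly those taxa and in no other taxon (including the outgroup).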